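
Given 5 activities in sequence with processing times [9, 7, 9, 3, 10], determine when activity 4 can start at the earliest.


Activity 4 starts after activities 1 through 3 complete.
Predecessor durations: [9, 7, 9]
ES = 9 + 7 + 9 = 25

25


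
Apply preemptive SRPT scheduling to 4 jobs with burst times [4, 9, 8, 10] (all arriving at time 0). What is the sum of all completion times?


Since all jobs arrive at t=0, SRPT equals SPT ordering.
SPT order: [4, 8, 9, 10]
Completion times:
  Job 1: p=4, C=4
  Job 2: p=8, C=12
  Job 3: p=9, C=21
  Job 4: p=10, C=31
Total completion time = 4 + 12 + 21 + 31 = 68

68


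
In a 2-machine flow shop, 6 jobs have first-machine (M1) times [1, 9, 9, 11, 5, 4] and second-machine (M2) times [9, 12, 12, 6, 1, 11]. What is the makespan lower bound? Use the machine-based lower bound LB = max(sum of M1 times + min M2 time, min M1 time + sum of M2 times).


LB1 = sum(M1 times) + min(M2 times) = 39 + 1 = 40
LB2 = min(M1 times) + sum(M2 times) = 1 + 51 = 52
Lower bound = max(LB1, LB2) = max(40, 52) = 52

52


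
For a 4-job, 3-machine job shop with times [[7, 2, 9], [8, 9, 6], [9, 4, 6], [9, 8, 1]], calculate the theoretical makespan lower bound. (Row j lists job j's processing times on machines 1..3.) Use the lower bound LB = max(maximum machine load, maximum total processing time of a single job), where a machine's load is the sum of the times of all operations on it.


Machine loads:
  Machine 1: 7 + 8 + 9 + 9 = 33
  Machine 2: 2 + 9 + 4 + 8 = 23
  Machine 3: 9 + 6 + 6 + 1 = 22
Max machine load = 33
Job totals:
  Job 1: 18
  Job 2: 23
  Job 3: 19
  Job 4: 18
Max job total = 23
Lower bound = max(33, 23) = 33

33


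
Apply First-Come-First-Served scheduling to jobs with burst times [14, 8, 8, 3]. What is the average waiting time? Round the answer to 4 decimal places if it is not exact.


FCFS order (as given): [14, 8, 8, 3]
Waiting times:
  Job 1: wait = 0
  Job 2: wait = 14
  Job 3: wait = 22
  Job 4: wait = 30
Sum of waiting times = 66
Average waiting time = 66/4 = 16.5

16.5


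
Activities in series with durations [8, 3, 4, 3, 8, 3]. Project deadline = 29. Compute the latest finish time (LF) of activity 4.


LF(activity 4) = deadline - sum of successor durations
Successors: activities 5 through 6 with durations [8, 3]
Sum of successor durations = 11
LF = 29 - 11 = 18

18


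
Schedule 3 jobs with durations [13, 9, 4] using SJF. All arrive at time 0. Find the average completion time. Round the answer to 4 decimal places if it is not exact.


SJF order (ascending): [4, 9, 13]
Completion times:
  Job 1: burst=4, C=4
  Job 2: burst=9, C=13
  Job 3: burst=13, C=26
Average completion = 43/3 = 14.3333

14.3333


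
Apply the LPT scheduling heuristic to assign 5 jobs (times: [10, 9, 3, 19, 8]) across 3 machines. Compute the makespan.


Sort jobs in decreasing order (LPT): [19, 10, 9, 8, 3]
Assign each job to the least loaded machine:
  Machine 1: jobs [19], load = 19
  Machine 2: jobs [10, 3], load = 13
  Machine 3: jobs [9, 8], load = 17
Makespan = max load = 19

19


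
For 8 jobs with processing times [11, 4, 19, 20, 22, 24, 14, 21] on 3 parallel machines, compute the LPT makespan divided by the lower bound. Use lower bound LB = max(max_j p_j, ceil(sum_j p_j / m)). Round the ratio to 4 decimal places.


LPT order: [24, 22, 21, 20, 19, 14, 11, 4]
Machine loads after assignment: [49, 45, 41]
LPT makespan = 49
Lower bound = max(max_job, ceil(total/3)) = max(24, 45) = 45
Ratio = 49 / 45 = 1.0889

1.0889


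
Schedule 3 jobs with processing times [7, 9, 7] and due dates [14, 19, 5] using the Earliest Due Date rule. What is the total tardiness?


Sort by due date (EDD order): [(7, 5), (7, 14), (9, 19)]
Compute completion times and tardiness:
  Job 1: p=7, d=5, C=7, tardiness=max(0,7-5)=2
  Job 2: p=7, d=14, C=14, tardiness=max(0,14-14)=0
  Job 3: p=9, d=19, C=23, tardiness=max(0,23-19)=4
Total tardiness = 6

6


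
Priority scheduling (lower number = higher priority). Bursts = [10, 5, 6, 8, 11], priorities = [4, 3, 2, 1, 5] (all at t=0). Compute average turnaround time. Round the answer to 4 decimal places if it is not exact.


Sort by priority (ascending = highest first):
Order: [(1, 8), (2, 6), (3, 5), (4, 10), (5, 11)]
Completion times:
  Priority 1, burst=8, C=8
  Priority 2, burst=6, C=14
  Priority 3, burst=5, C=19
  Priority 4, burst=10, C=29
  Priority 5, burst=11, C=40
Average turnaround = 110/5 = 22.0

22.0


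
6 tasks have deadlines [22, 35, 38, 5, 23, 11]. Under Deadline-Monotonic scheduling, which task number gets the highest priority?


Sort tasks by relative deadline (ascending):
  Task 4: deadline = 5
  Task 6: deadline = 11
  Task 1: deadline = 22
  Task 5: deadline = 23
  Task 2: deadline = 35
  Task 3: deadline = 38
Priority order (highest first): [4, 6, 1, 5, 2, 3]
Highest priority task = 4

4


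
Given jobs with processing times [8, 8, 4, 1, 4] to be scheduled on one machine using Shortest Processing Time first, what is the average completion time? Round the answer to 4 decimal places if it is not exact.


Sort jobs by processing time (SPT order): [1, 4, 4, 8, 8]
Compute completion times sequentially:
  Job 1: processing = 1, completes at 1
  Job 2: processing = 4, completes at 5
  Job 3: processing = 4, completes at 9
  Job 4: processing = 8, completes at 17
  Job 5: processing = 8, completes at 25
Sum of completion times = 57
Average completion time = 57/5 = 11.4

11.4


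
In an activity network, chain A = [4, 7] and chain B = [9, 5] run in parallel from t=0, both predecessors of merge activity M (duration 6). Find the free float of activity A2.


ES(A2) = sum of predecessors on chain A = 4
EF(A2) = ES + duration = 4 + 7 = 11
Successor of A2 is M. ES(M) = max(sum(A), sum(B)) = max(11, 14) = 14
Free float = ES(successor) - EF(current) = 14 - 11 = 3

3


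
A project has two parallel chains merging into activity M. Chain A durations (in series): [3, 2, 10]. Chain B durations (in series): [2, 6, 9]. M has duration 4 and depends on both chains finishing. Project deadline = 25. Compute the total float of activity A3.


Forward pass: ES(A3) = sum of predecessors on chain A = 5
EF = ES + duration = 5 + 10 = 15
Backward pass: LF(M) = deadline = 25; LS(M) = 25 - 4 = 21
LF(A3) = LS(M) - sum(successors on chain A) = 21 - 0 = 21
LS = LF - duration = 21 - 10 = 11
Total float = LS - ES = 11 - 5 = 6

6


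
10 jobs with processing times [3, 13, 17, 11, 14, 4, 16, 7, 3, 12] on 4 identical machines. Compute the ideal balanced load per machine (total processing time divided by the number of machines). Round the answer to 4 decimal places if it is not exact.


Total processing time = 3 + 13 + 17 + 11 + 14 + 4 + 16 + 7 + 3 + 12 = 100
Number of machines = 4
Ideal balanced load = 100 / 4 = 25.0

25.0


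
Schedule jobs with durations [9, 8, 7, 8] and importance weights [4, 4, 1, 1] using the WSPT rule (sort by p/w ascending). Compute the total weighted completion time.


Compute p/w ratios and sort ascending (WSPT): [(8, 4), (9, 4), (7, 1), (8, 1)]
Compute weighted completion times:
  Job (p=8,w=4): C=8, w*C=4*8=32
  Job (p=9,w=4): C=17, w*C=4*17=68
  Job (p=7,w=1): C=24, w*C=1*24=24
  Job (p=8,w=1): C=32, w*C=1*32=32
Total weighted completion time = 156

156


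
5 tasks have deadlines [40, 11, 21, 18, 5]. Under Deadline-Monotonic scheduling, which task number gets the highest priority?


Sort tasks by relative deadline (ascending):
  Task 5: deadline = 5
  Task 2: deadline = 11
  Task 4: deadline = 18
  Task 3: deadline = 21
  Task 1: deadline = 40
Priority order (highest first): [5, 2, 4, 3, 1]
Highest priority task = 5

5


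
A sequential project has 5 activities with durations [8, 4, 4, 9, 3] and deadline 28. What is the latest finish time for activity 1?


LF(activity 1) = deadline - sum of successor durations
Successors: activities 2 through 5 with durations [4, 4, 9, 3]
Sum of successor durations = 20
LF = 28 - 20 = 8

8


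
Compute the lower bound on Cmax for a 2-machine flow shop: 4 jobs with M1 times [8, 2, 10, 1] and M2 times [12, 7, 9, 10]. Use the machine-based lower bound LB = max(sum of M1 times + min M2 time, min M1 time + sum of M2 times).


LB1 = sum(M1 times) + min(M2 times) = 21 + 7 = 28
LB2 = min(M1 times) + sum(M2 times) = 1 + 38 = 39
Lower bound = max(LB1, LB2) = max(28, 39) = 39

39


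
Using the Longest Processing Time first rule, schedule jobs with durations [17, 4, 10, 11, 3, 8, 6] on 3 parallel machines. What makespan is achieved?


Sort jobs in decreasing order (LPT): [17, 11, 10, 8, 6, 4, 3]
Assign each job to the least loaded machine:
  Machine 1: jobs [17, 4], load = 21
  Machine 2: jobs [11, 6, 3], load = 20
  Machine 3: jobs [10, 8], load = 18
Makespan = max load = 21

21


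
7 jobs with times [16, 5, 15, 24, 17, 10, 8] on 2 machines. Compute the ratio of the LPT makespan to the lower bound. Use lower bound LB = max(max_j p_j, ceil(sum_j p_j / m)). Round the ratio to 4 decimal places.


LPT order: [24, 17, 16, 15, 10, 8, 5]
Machine loads after assignment: [47, 48]
LPT makespan = 48
Lower bound = max(max_job, ceil(total/2)) = max(24, 48) = 48
Ratio = 48 / 48 = 1.0

1.0


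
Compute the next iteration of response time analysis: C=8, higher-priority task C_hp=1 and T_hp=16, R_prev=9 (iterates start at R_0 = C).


R_next = C + ceil(R_prev / T_hp) * C_hp
ceil(9 / 16) = ceil(0.5625) = 1
Interference = 1 * 1 = 1
R_next = 8 + 1 = 9
R_next = R_prev, so the iteration has converged (response time = 9).

9


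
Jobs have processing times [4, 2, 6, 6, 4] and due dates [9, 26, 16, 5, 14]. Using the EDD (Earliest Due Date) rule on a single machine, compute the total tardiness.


Sort by due date (EDD order): [(6, 5), (4, 9), (4, 14), (6, 16), (2, 26)]
Compute completion times and tardiness:
  Job 1: p=6, d=5, C=6, tardiness=max(0,6-5)=1
  Job 2: p=4, d=9, C=10, tardiness=max(0,10-9)=1
  Job 3: p=4, d=14, C=14, tardiness=max(0,14-14)=0
  Job 4: p=6, d=16, C=20, tardiness=max(0,20-16)=4
  Job 5: p=2, d=26, C=22, tardiness=max(0,22-26)=0
Total tardiness = 6

6


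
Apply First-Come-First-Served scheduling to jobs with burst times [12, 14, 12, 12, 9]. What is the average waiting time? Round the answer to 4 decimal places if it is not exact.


FCFS order (as given): [12, 14, 12, 12, 9]
Waiting times:
  Job 1: wait = 0
  Job 2: wait = 12
  Job 3: wait = 26
  Job 4: wait = 38
  Job 5: wait = 50
Sum of waiting times = 126
Average waiting time = 126/5 = 25.2

25.2


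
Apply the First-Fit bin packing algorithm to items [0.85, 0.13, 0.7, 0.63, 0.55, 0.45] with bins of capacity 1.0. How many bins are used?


Place items sequentially using First-Fit:
  Item 0.85 -> new Bin 1
  Item 0.13 -> Bin 1 (now 0.98)
  Item 0.7 -> new Bin 2
  Item 0.63 -> new Bin 3
  Item 0.55 -> new Bin 4
  Item 0.45 -> Bin 4 (now 1.0)
Total bins used = 4

4


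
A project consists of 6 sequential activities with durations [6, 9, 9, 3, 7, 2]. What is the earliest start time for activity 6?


Activity 6 starts after activities 1 through 5 complete.
Predecessor durations: [6, 9, 9, 3, 7]
ES = 6 + 9 + 9 + 3 + 7 = 34

34


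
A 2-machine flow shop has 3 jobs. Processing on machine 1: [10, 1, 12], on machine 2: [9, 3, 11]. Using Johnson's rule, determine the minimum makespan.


Apply Johnson's rule:
  Group 1 (a <= b): [(2, 1, 3)]
  Group 2 (a > b): [(3, 12, 11), (1, 10, 9)]
Optimal job order: [2, 3, 1]
Schedule:
  Job 2: M1 done at 1, M2 done at 4
  Job 3: M1 done at 13, M2 done at 24
  Job 1: M1 done at 23, M2 done at 33
Makespan = 33

33


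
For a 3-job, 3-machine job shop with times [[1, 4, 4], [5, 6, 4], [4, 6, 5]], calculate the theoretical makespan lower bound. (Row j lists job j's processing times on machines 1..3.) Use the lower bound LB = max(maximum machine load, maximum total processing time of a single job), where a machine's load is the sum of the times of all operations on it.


Machine loads:
  Machine 1: 1 + 5 + 4 = 10
  Machine 2: 4 + 6 + 6 = 16
  Machine 3: 4 + 4 + 5 = 13
Max machine load = 16
Job totals:
  Job 1: 9
  Job 2: 15
  Job 3: 15
Max job total = 15
Lower bound = max(16, 15) = 16

16


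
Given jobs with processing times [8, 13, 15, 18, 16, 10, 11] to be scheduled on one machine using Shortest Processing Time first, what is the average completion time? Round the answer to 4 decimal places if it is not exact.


Sort jobs by processing time (SPT order): [8, 10, 11, 13, 15, 16, 18]
Compute completion times sequentially:
  Job 1: processing = 8, completes at 8
  Job 2: processing = 10, completes at 18
  Job 3: processing = 11, completes at 29
  Job 4: processing = 13, completes at 42
  Job 5: processing = 15, completes at 57
  Job 6: processing = 16, completes at 73
  Job 7: processing = 18, completes at 91
Sum of completion times = 318
Average completion time = 318/7 = 45.4286

45.4286


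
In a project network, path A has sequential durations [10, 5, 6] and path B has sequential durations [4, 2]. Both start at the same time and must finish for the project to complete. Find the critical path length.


Path A total = 10 + 5 + 6 = 21
Path B total = 4 + 2 = 6
Critical path = longest path = max(21, 6) = 21

21


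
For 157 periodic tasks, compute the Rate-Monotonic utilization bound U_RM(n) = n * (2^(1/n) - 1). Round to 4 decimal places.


Compute 2^(1/157) = 1.0044247104
Subtract 1: 1.0044247104 - 1 = 0.0044247104
Multiply by n: 157 * 0.0044247104 = 0.6946795328
Round to 4 dp: 0.6947

0.6947


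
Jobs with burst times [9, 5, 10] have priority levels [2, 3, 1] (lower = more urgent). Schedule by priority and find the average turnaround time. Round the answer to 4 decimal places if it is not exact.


Sort by priority (ascending = highest first):
Order: [(1, 10), (2, 9), (3, 5)]
Completion times:
  Priority 1, burst=10, C=10
  Priority 2, burst=9, C=19
  Priority 3, burst=5, C=24
Average turnaround = 53/3 = 17.6667

17.6667


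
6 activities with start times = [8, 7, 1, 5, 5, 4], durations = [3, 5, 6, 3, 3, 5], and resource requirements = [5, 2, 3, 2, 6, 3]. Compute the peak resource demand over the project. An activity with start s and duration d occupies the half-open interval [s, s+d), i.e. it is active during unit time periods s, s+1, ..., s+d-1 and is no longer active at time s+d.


Each activity i is active on [start_i, start_i + duration_i).
Compute total resource usage per time slot:
  t=0: active resources = [], total = 0
  t=1: active resources = [3], total = 3
  t=2: active resources = [3], total = 3
  t=3: active resources = [3], total = 3
  t=4: active resources = [3, 3], total = 6
  t=5: active resources = [3, 2, 6, 3], total = 14
  t=6: active resources = [3, 2, 6, 3], total = 14
  t=7: active resources = [2, 2, 6, 3], total = 13
  t=8: active resources = [5, 2, 3], total = 10
  t=9: active resources = [5, 2], total = 7
  t=10: active resources = [5, 2], total = 7
  t=11: active resources = [2], total = 2
Peak resource demand = 14

14


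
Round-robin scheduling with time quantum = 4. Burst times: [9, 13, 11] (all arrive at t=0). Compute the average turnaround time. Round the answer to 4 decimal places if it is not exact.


Time quantum = 4
Execution trace:
  J1 runs 4 units, time = 4
  J2 runs 4 units, time = 8
  J3 runs 4 units, time = 12
  J1 runs 4 units, time = 16
  J2 runs 4 units, time = 20
  J3 runs 4 units, time = 24
  J1 runs 1 units, time = 25
  J2 runs 4 units, time = 29
  J3 runs 3 units, time = 32
  J2 runs 1 units, time = 33
Finish times: [25, 33, 32]
Average turnaround = 90/3 = 30.0

30.0


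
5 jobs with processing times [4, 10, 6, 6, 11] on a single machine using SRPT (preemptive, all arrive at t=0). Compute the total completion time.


Since all jobs arrive at t=0, SRPT equals SPT ordering.
SPT order: [4, 6, 6, 10, 11]
Completion times:
  Job 1: p=4, C=4
  Job 2: p=6, C=10
  Job 3: p=6, C=16
  Job 4: p=10, C=26
  Job 5: p=11, C=37
Total completion time = 4 + 10 + 16 + 26 + 37 = 93

93


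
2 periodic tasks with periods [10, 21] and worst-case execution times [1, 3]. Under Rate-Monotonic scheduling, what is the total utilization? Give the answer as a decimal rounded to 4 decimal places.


Compute individual utilizations (exact fractions):
  Task 1: C/T = 1/10 (approx. 0.1)
  Task 2: C/T = 3/21 = 1/7 (approx. 0.1429)
Total utilization U = 1/10 + 1/7 = 17/70
Rounded to 4 decimal places: U = 0.2429
RM (Liu & Layland) bound for 2 tasks = 0.828427; compare with U = 17/70 (approx. 0.242857)
U <= bound, so schedulable by RM sufficient condition.

0.2429


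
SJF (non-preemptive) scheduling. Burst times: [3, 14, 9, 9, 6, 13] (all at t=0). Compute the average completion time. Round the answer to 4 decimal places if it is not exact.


SJF order (ascending): [3, 6, 9, 9, 13, 14]
Completion times:
  Job 1: burst=3, C=3
  Job 2: burst=6, C=9
  Job 3: burst=9, C=18
  Job 4: burst=9, C=27
  Job 5: burst=13, C=40
  Job 6: burst=14, C=54
Average completion = 151/6 = 25.1667

25.1667


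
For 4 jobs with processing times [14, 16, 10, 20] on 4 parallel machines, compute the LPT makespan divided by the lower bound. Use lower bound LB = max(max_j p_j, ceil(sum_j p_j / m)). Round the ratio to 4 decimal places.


LPT order: [20, 16, 14, 10]
Machine loads after assignment: [20, 16, 14, 10]
LPT makespan = 20
Lower bound = max(max_job, ceil(total/4)) = max(20, 15) = 20
Ratio = 20 / 20 = 1.0

1.0


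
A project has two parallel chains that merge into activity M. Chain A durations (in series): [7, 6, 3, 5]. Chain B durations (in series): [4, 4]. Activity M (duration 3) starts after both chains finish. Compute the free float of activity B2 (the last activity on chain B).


ES(B2) = sum of predecessors on chain B = 4
EF(B2) = ES + duration = 4 + 4 = 8
Successor of B2 is M. ES(M) = max(sum(A), sum(B)) = max(21, 8) = 21
Free float = ES(successor) - EF(current) = 21 - 8 = 13

13


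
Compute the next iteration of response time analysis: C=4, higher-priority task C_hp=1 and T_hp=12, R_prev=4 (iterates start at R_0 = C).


R_next = C + ceil(R_prev / T_hp) * C_hp
ceil(4 / 12) = ceil(0.3333) = 1
Interference = 1 * 1 = 1
R_next = 4 + 1 = 5

5


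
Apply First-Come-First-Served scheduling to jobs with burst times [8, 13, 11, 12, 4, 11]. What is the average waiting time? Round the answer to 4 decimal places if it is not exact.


FCFS order (as given): [8, 13, 11, 12, 4, 11]
Waiting times:
  Job 1: wait = 0
  Job 2: wait = 8
  Job 3: wait = 21
  Job 4: wait = 32
  Job 5: wait = 44
  Job 6: wait = 48
Sum of waiting times = 153
Average waiting time = 153/6 = 25.5

25.5


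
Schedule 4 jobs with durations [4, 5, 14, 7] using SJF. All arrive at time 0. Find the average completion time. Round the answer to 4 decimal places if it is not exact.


SJF order (ascending): [4, 5, 7, 14]
Completion times:
  Job 1: burst=4, C=4
  Job 2: burst=5, C=9
  Job 3: burst=7, C=16
  Job 4: burst=14, C=30
Average completion = 59/4 = 14.75

14.75


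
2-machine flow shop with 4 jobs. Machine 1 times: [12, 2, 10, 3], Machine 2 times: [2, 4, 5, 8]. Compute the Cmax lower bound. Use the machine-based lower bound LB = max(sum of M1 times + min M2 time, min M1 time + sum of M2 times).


LB1 = sum(M1 times) + min(M2 times) = 27 + 2 = 29
LB2 = min(M1 times) + sum(M2 times) = 2 + 19 = 21
Lower bound = max(LB1, LB2) = max(29, 21) = 29

29


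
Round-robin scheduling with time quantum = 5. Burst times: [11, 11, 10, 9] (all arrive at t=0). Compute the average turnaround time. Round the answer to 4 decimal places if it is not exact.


Time quantum = 5
Execution trace:
  J1 runs 5 units, time = 5
  J2 runs 5 units, time = 10
  J3 runs 5 units, time = 15
  J4 runs 5 units, time = 20
  J1 runs 5 units, time = 25
  J2 runs 5 units, time = 30
  J3 runs 5 units, time = 35
  J4 runs 4 units, time = 39
  J1 runs 1 units, time = 40
  J2 runs 1 units, time = 41
Finish times: [40, 41, 35, 39]
Average turnaround = 155/4 = 38.75

38.75


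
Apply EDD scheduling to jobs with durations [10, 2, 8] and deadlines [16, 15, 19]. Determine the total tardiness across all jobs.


Sort by due date (EDD order): [(2, 15), (10, 16), (8, 19)]
Compute completion times and tardiness:
  Job 1: p=2, d=15, C=2, tardiness=max(0,2-15)=0
  Job 2: p=10, d=16, C=12, tardiness=max(0,12-16)=0
  Job 3: p=8, d=19, C=20, tardiness=max(0,20-19)=1
Total tardiness = 1

1


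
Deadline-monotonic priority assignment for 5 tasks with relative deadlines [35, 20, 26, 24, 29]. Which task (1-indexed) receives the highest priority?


Sort tasks by relative deadline (ascending):
  Task 2: deadline = 20
  Task 4: deadline = 24
  Task 3: deadline = 26
  Task 5: deadline = 29
  Task 1: deadline = 35
Priority order (highest first): [2, 4, 3, 5, 1]
Highest priority task = 2

2


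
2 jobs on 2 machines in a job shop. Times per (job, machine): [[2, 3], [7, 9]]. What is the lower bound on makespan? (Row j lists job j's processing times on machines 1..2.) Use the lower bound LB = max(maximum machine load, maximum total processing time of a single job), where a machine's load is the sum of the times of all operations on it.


Machine loads:
  Machine 1: 2 + 7 = 9
  Machine 2: 3 + 9 = 12
Max machine load = 12
Job totals:
  Job 1: 5
  Job 2: 16
Max job total = 16
Lower bound = max(12, 16) = 16

16


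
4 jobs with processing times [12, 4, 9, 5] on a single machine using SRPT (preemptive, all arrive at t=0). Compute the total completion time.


Since all jobs arrive at t=0, SRPT equals SPT ordering.
SPT order: [4, 5, 9, 12]
Completion times:
  Job 1: p=4, C=4
  Job 2: p=5, C=9
  Job 3: p=9, C=18
  Job 4: p=12, C=30
Total completion time = 4 + 9 + 18 + 30 = 61

61


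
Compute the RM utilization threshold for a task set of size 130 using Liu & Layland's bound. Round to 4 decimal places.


Compute 2^(1/130) = 1.0053461413
Subtract 1: 1.0053461413 - 1 = 0.0053461413
Multiply by n: 130 * 0.0053461413 = 0.6949983690
Round to 4 dp: 0.6950

0.6950


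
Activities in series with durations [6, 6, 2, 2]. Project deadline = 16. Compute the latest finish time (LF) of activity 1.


LF(activity 1) = deadline - sum of successor durations
Successors: activities 2 through 4 with durations [6, 2, 2]
Sum of successor durations = 10
LF = 16 - 10 = 6

6


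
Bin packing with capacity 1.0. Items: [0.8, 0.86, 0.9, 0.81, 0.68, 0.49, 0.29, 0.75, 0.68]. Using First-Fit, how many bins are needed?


Place items sequentially using First-Fit:
  Item 0.8 -> new Bin 1
  Item 0.86 -> new Bin 2
  Item 0.9 -> new Bin 3
  Item 0.81 -> new Bin 4
  Item 0.68 -> new Bin 5
  Item 0.49 -> new Bin 6
  Item 0.29 -> Bin 5 (now 0.97)
  Item 0.75 -> new Bin 7
  Item 0.68 -> new Bin 8
Total bins used = 8

8


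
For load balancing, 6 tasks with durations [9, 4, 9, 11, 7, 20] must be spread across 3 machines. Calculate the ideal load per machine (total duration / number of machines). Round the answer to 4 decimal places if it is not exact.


Total processing time = 9 + 4 + 9 + 11 + 7 + 20 = 60
Number of machines = 3
Ideal balanced load = 60 / 3 = 20.0

20.0


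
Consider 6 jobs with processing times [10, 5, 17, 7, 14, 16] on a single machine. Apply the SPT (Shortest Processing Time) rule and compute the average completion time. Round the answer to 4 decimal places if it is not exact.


Sort jobs by processing time (SPT order): [5, 7, 10, 14, 16, 17]
Compute completion times sequentially:
  Job 1: processing = 5, completes at 5
  Job 2: processing = 7, completes at 12
  Job 3: processing = 10, completes at 22
  Job 4: processing = 14, completes at 36
  Job 5: processing = 16, completes at 52
  Job 6: processing = 17, completes at 69
Sum of completion times = 196
Average completion time = 196/6 = 32.6667

32.6667


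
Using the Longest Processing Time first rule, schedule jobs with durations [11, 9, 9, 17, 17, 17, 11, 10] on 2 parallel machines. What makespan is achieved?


Sort jobs in decreasing order (LPT): [17, 17, 17, 11, 11, 10, 9, 9]
Assign each job to the least loaded machine:
  Machine 1: jobs [17, 17, 10, 9], load = 53
  Machine 2: jobs [17, 11, 11, 9], load = 48
Makespan = max load = 53

53


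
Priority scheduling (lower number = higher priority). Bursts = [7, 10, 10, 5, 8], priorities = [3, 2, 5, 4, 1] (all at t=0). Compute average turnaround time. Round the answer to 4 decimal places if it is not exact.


Sort by priority (ascending = highest first):
Order: [(1, 8), (2, 10), (3, 7), (4, 5), (5, 10)]
Completion times:
  Priority 1, burst=8, C=8
  Priority 2, burst=10, C=18
  Priority 3, burst=7, C=25
  Priority 4, burst=5, C=30
  Priority 5, burst=10, C=40
Average turnaround = 121/5 = 24.2

24.2


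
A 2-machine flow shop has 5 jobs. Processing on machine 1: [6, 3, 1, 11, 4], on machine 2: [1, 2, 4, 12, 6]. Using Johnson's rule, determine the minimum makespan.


Apply Johnson's rule:
  Group 1 (a <= b): [(3, 1, 4), (5, 4, 6), (4, 11, 12)]
  Group 2 (a > b): [(2, 3, 2), (1, 6, 1)]
Optimal job order: [3, 5, 4, 2, 1]
Schedule:
  Job 3: M1 done at 1, M2 done at 5
  Job 5: M1 done at 5, M2 done at 11
  Job 4: M1 done at 16, M2 done at 28
  Job 2: M1 done at 19, M2 done at 30
  Job 1: M1 done at 25, M2 done at 31
Makespan = 31

31


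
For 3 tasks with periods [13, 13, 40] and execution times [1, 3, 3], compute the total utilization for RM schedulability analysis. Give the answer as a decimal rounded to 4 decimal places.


Compute individual utilizations (exact fractions):
  Task 1: C/T = 1/13 (approx. 0.0769)
  Task 2: C/T = 3/13 (approx. 0.2308)
  Task 3: C/T = 3/40 (approx. 0.075)
Total utilization U = 1/13 + 3/13 + 3/40 = 199/520
Rounded to 4 decimal places: U = 0.3827
RM (Liu & Layland) bound for 3 tasks = 0.779763; compare with U = 199/520 (approx. 0.382692)
U <= bound, so schedulable by RM sufficient condition.

0.3827


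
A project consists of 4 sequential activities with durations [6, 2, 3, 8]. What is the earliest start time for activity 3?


Activity 3 starts after activities 1 through 2 complete.
Predecessor durations: [6, 2]
ES = 6 + 2 = 8

8


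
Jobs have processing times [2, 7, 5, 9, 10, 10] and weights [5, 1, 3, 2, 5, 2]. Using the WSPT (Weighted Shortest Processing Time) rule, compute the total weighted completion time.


Compute p/w ratios and sort ascending (WSPT): [(2, 5), (5, 3), (10, 5), (9, 2), (10, 2), (7, 1)]
Compute weighted completion times:
  Job (p=2,w=5): C=2, w*C=5*2=10
  Job (p=5,w=3): C=7, w*C=3*7=21
  Job (p=10,w=5): C=17, w*C=5*17=85
  Job (p=9,w=2): C=26, w*C=2*26=52
  Job (p=10,w=2): C=36, w*C=2*36=72
  Job (p=7,w=1): C=43, w*C=1*43=43
Total weighted completion time = 283

283


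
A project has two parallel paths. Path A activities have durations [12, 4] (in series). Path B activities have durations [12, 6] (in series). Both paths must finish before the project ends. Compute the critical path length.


Path A total = 12 + 4 = 16
Path B total = 12 + 6 = 18
Critical path = longest path = max(16, 18) = 18

18


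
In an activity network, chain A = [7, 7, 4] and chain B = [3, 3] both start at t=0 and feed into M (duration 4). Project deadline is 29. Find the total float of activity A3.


Forward pass: ES(A3) = sum of predecessors on chain A = 14
EF = ES + duration = 14 + 4 = 18
Backward pass: LF(M) = deadline = 29; LS(M) = 29 - 4 = 25
LF(A3) = LS(M) - sum(successors on chain A) = 25 - 0 = 25
LS = LF - duration = 25 - 4 = 21
Total float = LS - ES = 21 - 14 = 7

7


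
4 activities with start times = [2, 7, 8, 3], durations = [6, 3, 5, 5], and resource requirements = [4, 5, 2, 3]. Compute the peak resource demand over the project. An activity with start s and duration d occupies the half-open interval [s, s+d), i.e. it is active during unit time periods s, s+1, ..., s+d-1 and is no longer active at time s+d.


Each activity i is active on [start_i, start_i + duration_i).
Compute total resource usage per time slot:
  t=0: active resources = [], total = 0
  t=1: active resources = [], total = 0
  t=2: active resources = [4], total = 4
  t=3: active resources = [4, 3], total = 7
  t=4: active resources = [4, 3], total = 7
  t=5: active resources = [4, 3], total = 7
  t=6: active resources = [4, 3], total = 7
  t=7: active resources = [4, 5, 3], total = 12
  t=8: active resources = [5, 2], total = 7
  t=9: active resources = [5, 2], total = 7
  t=10: active resources = [2], total = 2
  t=11: active resources = [2], total = 2
  t=12: active resources = [2], total = 2
Peak resource demand = 12

12


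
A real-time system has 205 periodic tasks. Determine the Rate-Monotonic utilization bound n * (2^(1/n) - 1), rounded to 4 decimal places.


Compute 2^(1/205) = 1.0033869285
Subtract 1: 1.0033869285 - 1 = 0.0033869285
Multiply by n: 205 * 0.0033869285 = 0.6943203425
Round to 4 dp: 0.6943

0.6943


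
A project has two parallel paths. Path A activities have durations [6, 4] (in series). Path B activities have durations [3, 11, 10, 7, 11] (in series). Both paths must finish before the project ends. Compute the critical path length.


Path A total = 6 + 4 = 10
Path B total = 3 + 11 + 10 + 7 + 11 = 42
Critical path = longest path = max(10, 42) = 42

42


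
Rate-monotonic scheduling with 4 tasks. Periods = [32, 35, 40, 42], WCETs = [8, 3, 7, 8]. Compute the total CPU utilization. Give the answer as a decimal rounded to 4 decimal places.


Compute individual utilizations (exact fractions):
  Task 1: C/T = 8/32 = 1/4 (approx. 0.25)
  Task 2: C/T = 3/35 (approx. 0.0857)
  Task 3: C/T = 7/40 (approx. 0.175)
  Task 4: C/T = 8/42 = 4/21 (approx. 0.1905)
Total utilization U = 1/4 + 3/35 + 7/40 + 4/21 = 589/840
Rounded to 4 decimal places: U = 0.7012
RM (Liu & Layland) bound for 4 tasks = 0.756828; compare with U = 589/840 (approx. 0.701190)
U <= bound, so schedulable by RM sufficient condition.

0.7012


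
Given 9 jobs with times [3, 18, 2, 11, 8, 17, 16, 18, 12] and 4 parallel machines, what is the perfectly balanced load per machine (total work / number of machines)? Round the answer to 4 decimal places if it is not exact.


Total processing time = 3 + 18 + 2 + 11 + 8 + 17 + 16 + 18 + 12 = 105
Number of machines = 4
Ideal balanced load = 105 / 4 = 26.25

26.25


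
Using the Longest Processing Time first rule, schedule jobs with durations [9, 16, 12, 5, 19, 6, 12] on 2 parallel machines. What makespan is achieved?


Sort jobs in decreasing order (LPT): [19, 16, 12, 12, 9, 6, 5]
Assign each job to the least loaded machine:
  Machine 1: jobs [19, 12, 6, 5], load = 42
  Machine 2: jobs [16, 12, 9], load = 37
Makespan = max load = 42

42


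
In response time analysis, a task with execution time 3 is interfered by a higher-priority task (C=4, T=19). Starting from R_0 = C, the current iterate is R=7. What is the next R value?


R_next = C + ceil(R_prev / T_hp) * C_hp
ceil(7 / 19) = ceil(0.3684) = 1
Interference = 1 * 4 = 4
R_next = 3 + 4 = 7
R_next = R_prev, so the iteration has converged (response time = 7).

7


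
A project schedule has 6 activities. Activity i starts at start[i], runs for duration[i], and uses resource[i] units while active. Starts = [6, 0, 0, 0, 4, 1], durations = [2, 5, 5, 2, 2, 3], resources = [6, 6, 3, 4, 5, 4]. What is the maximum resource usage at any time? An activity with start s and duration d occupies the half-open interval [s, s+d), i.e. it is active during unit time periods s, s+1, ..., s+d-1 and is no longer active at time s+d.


Each activity i is active on [start_i, start_i + duration_i).
Compute total resource usage per time slot:
  t=0: active resources = [6, 3, 4], total = 13
  t=1: active resources = [6, 3, 4, 4], total = 17
  t=2: active resources = [6, 3, 4], total = 13
  t=3: active resources = [6, 3, 4], total = 13
  t=4: active resources = [6, 3, 5], total = 14
  t=5: active resources = [5], total = 5
  t=6: active resources = [6], total = 6
  t=7: active resources = [6], total = 6
Peak resource demand = 17

17


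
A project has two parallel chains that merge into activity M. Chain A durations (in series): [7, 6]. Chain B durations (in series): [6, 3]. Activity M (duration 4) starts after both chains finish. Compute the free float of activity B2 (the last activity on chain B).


ES(B2) = sum of predecessors on chain B = 6
EF(B2) = ES + duration = 6 + 3 = 9
Successor of B2 is M. ES(M) = max(sum(A), sum(B)) = max(13, 9) = 13
Free float = ES(successor) - EF(current) = 13 - 9 = 4

4


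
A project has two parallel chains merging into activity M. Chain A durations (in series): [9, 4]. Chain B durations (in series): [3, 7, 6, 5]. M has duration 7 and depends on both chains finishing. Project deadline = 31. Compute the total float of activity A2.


Forward pass: ES(A2) = sum of predecessors on chain A = 9
EF = ES + duration = 9 + 4 = 13
Backward pass: LF(M) = deadline = 31; LS(M) = 31 - 7 = 24
LF(A2) = LS(M) - sum(successors on chain A) = 24 - 0 = 24
LS = LF - duration = 24 - 4 = 20
Total float = LS - ES = 20 - 9 = 11

11


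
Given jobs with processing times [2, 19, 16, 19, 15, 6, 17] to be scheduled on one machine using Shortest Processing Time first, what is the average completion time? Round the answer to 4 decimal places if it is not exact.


Sort jobs by processing time (SPT order): [2, 6, 15, 16, 17, 19, 19]
Compute completion times sequentially:
  Job 1: processing = 2, completes at 2
  Job 2: processing = 6, completes at 8
  Job 3: processing = 15, completes at 23
  Job 4: processing = 16, completes at 39
  Job 5: processing = 17, completes at 56
  Job 6: processing = 19, completes at 75
  Job 7: processing = 19, completes at 94
Sum of completion times = 297
Average completion time = 297/7 = 42.4286

42.4286


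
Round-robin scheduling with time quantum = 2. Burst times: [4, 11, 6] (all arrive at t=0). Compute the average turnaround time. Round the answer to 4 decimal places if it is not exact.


Time quantum = 2
Execution trace:
  J1 runs 2 units, time = 2
  J2 runs 2 units, time = 4
  J3 runs 2 units, time = 6
  J1 runs 2 units, time = 8
  J2 runs 2 units, time = 10
  J3 runs 2 units, time = 12
  J2 runs 2 units, time = 14
  J3 runs 2 units, time = 16
  J2 runs 2 units, time = 18
  J2 runs 2 units, time = 20
  J2 runs 1 units, time = 21
Finish times: [8, 21, 16]
Average turnaround = 45/3 = 15.0

15.0


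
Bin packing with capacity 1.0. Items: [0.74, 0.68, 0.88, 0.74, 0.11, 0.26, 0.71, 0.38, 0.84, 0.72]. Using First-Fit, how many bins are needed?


Place items sequentially using First-Fit:
  Item 0.74 -> new Bin 1
  Item 0.68 -> new Bin 2
  Item 0.88 -> new Bin 3
  Item 0.74 -> new Bin 4
  Item 0.11 -> Bin 1 (now 0.85)
  Item 0.26 -> Bin 2 (now 0.94)
  Item 0.71 -> new Bin 5
  Item 0.38 -> new Bin 6
  Item 0.84 -> new Bin 7
  Item 0.72 -> new Bin 8
Total bins used = 8

8


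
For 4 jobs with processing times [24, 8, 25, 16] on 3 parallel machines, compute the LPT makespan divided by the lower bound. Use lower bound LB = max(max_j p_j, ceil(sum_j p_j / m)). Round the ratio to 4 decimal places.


LPT order: [25, 24, 16, 8]
Machine loads after assignment: [25, 24, 24]
LPT makespan = 25
Lower bound = max(max_job, ceil(total/3)) = max(25, 25) = 25
Ratio = 25 / 25 = 1.0

1.0


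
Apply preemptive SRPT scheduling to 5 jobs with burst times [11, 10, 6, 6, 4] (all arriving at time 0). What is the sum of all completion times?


Since all jobs arrive at t=0, SRPT equals SPT ordering.
SPT order: [4, 6, 6, 10, 11]
Completion times:
  Job 1: p=4, C=4
  Job 2: p=6, C=10
  Job 3: p=6, C=16
  Job 4: p=10, C=26
  Job 5: p=11, C=37
Total completion time = 4 + 10 + 16 + 26 + 37 = 93

93


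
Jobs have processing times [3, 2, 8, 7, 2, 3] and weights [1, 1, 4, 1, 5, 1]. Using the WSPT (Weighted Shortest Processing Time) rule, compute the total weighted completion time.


Compute p/w ratios and sort ascending (WSPT): [(2, 5), (2, 1), (8, 4), (3, 1), (3, 1), (7, 1)]
Compute weighted completion times:
  Job (p=2,w=5): C=2, w*C=5*2=10
  Job (p=2,w=1): C=4, w*C=1*4=4
  Job (p=8,w=4): C=12, w*C=4*12=48
  Job (p=3,w=1): C=15, w*C=1*15=15
  Job (p=3,w=1): C=18, w*C=1*18=18
  Job (p=7,w=1): C=25, w*C=1*25=25
Total weighted completion time = 120

120


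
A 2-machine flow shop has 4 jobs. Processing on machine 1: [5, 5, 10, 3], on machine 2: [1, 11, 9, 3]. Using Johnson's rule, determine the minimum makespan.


Apply Johnson's rule:
  Group 1 (a <= b): [(4, 3, 3), (2, 5, 11)]
  Group 2 (a > b): [(3, 10, 9), (1, 5, 1)]
Optimal job order: [4, 2, 3, 1]
Schedule:
  Job 4: M1 done at 3, M2 done at 6
  Job 2: M1 done at 8, M2 done at 19
  Job 3: M1 done at 18, M2 done at 28
  Job 1: M1 done at 23, M2 done at 29
Makespan = 29

29


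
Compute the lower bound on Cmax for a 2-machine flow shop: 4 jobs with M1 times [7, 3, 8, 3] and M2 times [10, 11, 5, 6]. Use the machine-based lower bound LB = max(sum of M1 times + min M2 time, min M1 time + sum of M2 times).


LB1 = sum(M1 times) + min(M2 times) = 21 + 5 = 26
LB2 = min(M1 times) + sum(M2 times) = 3 + 32 = 35
Lower bound = max(LB1, LB2) = max(26, 35) = 35

35


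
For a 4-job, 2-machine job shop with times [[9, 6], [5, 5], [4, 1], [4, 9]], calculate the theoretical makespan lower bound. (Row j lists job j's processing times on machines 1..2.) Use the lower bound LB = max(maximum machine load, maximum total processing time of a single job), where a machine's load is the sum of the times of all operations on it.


Machine loads:
  Machine 1: 9 + 5 + 4 + 4 = 22
  Machine 2: 6 + 5 + 1 + 9 = 21
Max machine load = 22
Job totals:
  Job 1: 15
  Job 2: 10
  Job 3: 5
  Job 4: 13
Max job total = 15
Lower bound = max(22, 15) = 22

22


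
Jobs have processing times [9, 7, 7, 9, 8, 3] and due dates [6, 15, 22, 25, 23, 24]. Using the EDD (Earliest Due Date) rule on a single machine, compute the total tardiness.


Sort by due date (EDD order): [(9, 6), (7, 15), (7, 22), (8, 23), (3, 24), (9, 25)]
Compute completion times and tardiness:
  Job 1: p=9, d=6, C=9, tardiness=max(0,9-6)=3
  Job 2: p=7, d=15, C=16, tardiness=max(0,16-15)=1
  Job 3: p=7, d=22, C=23, tardiness=max(0,23-22)=1
  Job 4: p=8, d=23, C=31, tardiness=max(0,31-23)=8
  Job 5: p=3, d=24, C=34, tardiness=max(0,34-24)=10
  Job 6: p=9, d=25, C=43, tardiness=max(0,43-25)=18
Total tardiness = 41

41


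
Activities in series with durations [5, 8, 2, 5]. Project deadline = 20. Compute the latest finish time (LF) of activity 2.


LF(activity 2) = deadline - sum of successor durations
Successors: activities 3 through 4 with durations [2, 5]
Sum of successor durations = 7
LF = 20 - 7 = 13

13


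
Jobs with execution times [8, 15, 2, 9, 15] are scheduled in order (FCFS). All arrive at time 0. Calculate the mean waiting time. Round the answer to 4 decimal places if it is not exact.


FCFS order (as given): [8, 15, 2, 9, 15]
Waiting times:
  Job 1: wait = 0
  Job 2: wait = 8
  Job 3: wait = 23
  Job 4: wait = 25
  Job 5: wait = 34
Sum of waiting times = 90
Average waiting time = 90/5 = 18.0

18.0


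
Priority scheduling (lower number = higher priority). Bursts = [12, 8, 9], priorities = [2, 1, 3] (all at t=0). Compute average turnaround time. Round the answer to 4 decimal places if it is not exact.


Sort by priority (ascending = highest first):
Order: [(1, 8), (2, 12), (3, 9)]
Completion times:
  Priority 1, burst=8, C=8
  Priority 2, burst=12, C=20
  Priority 3, burst=9, C=29
Average turnaround = 57/3 = 19.0

19.0


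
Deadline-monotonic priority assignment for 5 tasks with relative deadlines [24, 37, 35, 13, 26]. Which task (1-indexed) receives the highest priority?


Sort tasks by relative deadline (ascending):
  Task 4: deadline = 13
  Task 1: deadline = 24
  Task 5: deadline = 26
  Task 3: deadline = 35
  Task 2: deadline = 37
Priority order (highest first): [4, 1, 5, 3, 2]
Highest priority task = 4

4


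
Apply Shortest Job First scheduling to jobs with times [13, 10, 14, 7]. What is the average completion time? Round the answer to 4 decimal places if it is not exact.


SJF order (ascending): [7, 10, 13, 14]
Completion times:
  Job 1: burst=7, C=7
  Job 2: burst=10, C=17
  Job 3: burst=13, C=30
  Job 4: burst=14, C=44
Average completion = 98/4 = 24.5

24.5


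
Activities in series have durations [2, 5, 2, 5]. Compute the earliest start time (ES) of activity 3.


Activity 3 starts after activities 1 through 2 complete.
Predecessor durations: [2, 5]
ES = 2 + 5 = 7

7
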